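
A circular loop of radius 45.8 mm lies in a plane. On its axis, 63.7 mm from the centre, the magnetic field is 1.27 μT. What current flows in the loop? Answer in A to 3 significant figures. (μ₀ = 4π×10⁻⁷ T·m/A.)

I ≈ 0.465 A

On the axis of a loop, B = μ₀IR²/[2(R²+z²)^(3/2)], so I = 2B(R²+z²)^(3/2)/(μ₀R²).
R² + z² = 0.002098 + 0.004058 = 0.006155 m²; raised to 3/2 gives 4.83×10⁻⁴ m³.
I = 2 × 1.27×10⁻⁶ × 4.83×10⁻⁴ / (1.26×10⁻⁶ × 0.002098) = 0.465 A.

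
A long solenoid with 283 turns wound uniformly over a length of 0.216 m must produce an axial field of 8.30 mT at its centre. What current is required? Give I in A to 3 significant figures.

Inside a long solenoid B = μ₀nI with n = 1310 m⁻¹, so I = B/(μ₀n).
I = 8.30×10⁻³ / (4π×10⁻⁷ × 1310) = 5.04 A.

I ≈ 5.04 A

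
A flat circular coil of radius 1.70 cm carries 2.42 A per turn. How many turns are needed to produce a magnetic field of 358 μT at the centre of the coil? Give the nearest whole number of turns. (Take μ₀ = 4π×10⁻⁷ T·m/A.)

N = 4

For an N-turn coil, B = Nμ₀I/(2R). A single turn gives B₁ = 8.94×10⁻⁵ T with R = 0.017 m.
N = B/B₁ = 3.58×10⁻⁴ / 8.94×10⁻⁵ = 4.00.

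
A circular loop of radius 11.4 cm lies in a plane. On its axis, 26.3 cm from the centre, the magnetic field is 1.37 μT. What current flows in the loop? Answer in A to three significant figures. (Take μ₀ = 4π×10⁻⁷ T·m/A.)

I ≈ 3.95 A

On the axis of a loop, B = μ₀IR²/[2(R²+z²)^(3/2)], so I = 2B(R²+z²)^(3/2)/(μ₀R²).
R² + z² = 0.013 + 0.06917 = 0.08217 m²; raised to 3/2 gives 2.36×10⁻² m³.
I = 2 × 1.37×10⁻⁶ × 2.36×10⁻² / (1.26×10⁻⁶ × 0.013) = 3.95 A.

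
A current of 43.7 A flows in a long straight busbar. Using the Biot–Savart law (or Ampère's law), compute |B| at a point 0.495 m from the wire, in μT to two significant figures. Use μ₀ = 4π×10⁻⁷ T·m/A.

For an infinitely long straight wire, B = μ₀I/(2πd).
B = (4π×10⁻⁷ × 43.7) / (2π × 0.495) = 1.77×10⁻⁵ T.

B ≈ 18 μT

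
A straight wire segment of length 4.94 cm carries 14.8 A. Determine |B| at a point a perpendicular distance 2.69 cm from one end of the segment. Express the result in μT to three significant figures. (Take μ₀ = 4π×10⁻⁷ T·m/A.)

B ≈ 48.3 μT

For a finite straight segment, B = (μ₀I/4πd)(sinθ₁ + sinθ₂), where θ₁, θ₂ are the angles from the perpendicular to each end.
The perpendicular foot is at one end, so the two end-offsets along the wire are 0 and L = 0.0494 m.
sinθ₁ = 0/√(0²+0.0269²) = 0.0000; sinθ₂ = 0.0494/√(0.0494²+0.0269²) = 0.8782.
B = (4π×10⁻⁷ × 14.8) / (4π × 0.0269) × (0.0000 + 0.8782) = 4.83×10⁻⁵ T.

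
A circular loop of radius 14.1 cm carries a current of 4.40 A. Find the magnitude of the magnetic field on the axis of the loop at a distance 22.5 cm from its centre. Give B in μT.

B ≈ 2.94 μT

On the axis of a circular loop, B = μ₀IR² / [2(R²+z²)^(3/2)].
R² + z² = (0.141)² + (0.225)² = 0.07051 m², and (R²+z²)^(3/2) = 1.87×10⁻² m³.
B = (4π×10⁻⁷ × 4.40 × 0.01988) / (2 × 1.87×10⁻²) = 2.94×10⁻⁶ T.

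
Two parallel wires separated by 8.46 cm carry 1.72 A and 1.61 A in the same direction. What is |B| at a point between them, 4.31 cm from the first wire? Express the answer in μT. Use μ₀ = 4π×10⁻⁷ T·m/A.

Each long wire gives B = μ₀I/(2πd). Distances are d₁ = 0.0431 m and d₂ = 0.0415 m.
B₁ = 7.98×10⁻⁶ T, B₂ = 7.76×10⁻⁶ T.
Between parallel currents the two contributions point in opposite directions, so they subtract. B = |B₁ − B₂| = |7.98×10⁻⁶ − 7.76×10⁻⁶| = 2.22×10⁻⁷ T.

B ≈ 0.222 μT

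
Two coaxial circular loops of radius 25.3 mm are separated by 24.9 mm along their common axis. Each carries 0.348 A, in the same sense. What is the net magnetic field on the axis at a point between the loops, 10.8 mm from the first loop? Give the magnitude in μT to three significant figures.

Each loop contributes B = μ₀IR²/[2(R²+z²)^(3/2)] on the axis, with z measured from that loop.
Loop 1 (z = 0.0108 m): B₁ = 6.72×10⁻⁶ T. Loop 2 (z = 0.0141 m): B₂ = 5.76×10⁻⁶ T.
The fields add: B = B₁ + B₂ = 1.25×10⁻⁵ T.

B ≈ 12.5 μT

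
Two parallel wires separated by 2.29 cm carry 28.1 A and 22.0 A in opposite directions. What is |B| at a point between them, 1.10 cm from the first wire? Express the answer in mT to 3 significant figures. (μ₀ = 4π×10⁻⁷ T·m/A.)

Each long wire gives B = μ₀I/(2πd). Distances are d₁ = 0.011 m and d₂ = 0.0119 m.
B₁ = 5.11×10⁻⁴ T, B₂ = 3.70×10⁻⁴ T.
Between antiparallel currents both contributions point the same way, so they add. B = B₁ + B₂ = 5.11×10⁻⁴ + 3.70×10⁻⁴ = 8.81×10⁻⁴ T.

B ≈ 0.881 mT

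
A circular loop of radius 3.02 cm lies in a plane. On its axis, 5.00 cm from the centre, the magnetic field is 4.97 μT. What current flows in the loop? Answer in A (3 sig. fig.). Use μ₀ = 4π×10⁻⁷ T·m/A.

I ≈ 1.73 A

On the axis of a loop, B = μ₀IR²/[2(R²+z²)^(3/2)], so I = 2B(R²+z²)^(3/2)/(μ₀R²).
R² + z² = 0.000912 + 0.0025 = 0.003412 m²; raised to 3/2 gives 1.99×10⁻⁴ m³.
I = 2 × 4.97×10⁻⁶ × 1.99×10⁻⁴ / (1.26×10⁻⁶ × 0.000912) = 1.73 A.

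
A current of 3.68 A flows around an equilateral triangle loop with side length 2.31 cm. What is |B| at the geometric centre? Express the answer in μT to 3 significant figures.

Each side is a finite straight segment at perpendicular distance d = a/(2 tan(π/3)) = 0.006668 m from the centre, with end-angles ±π/3.
One side contributes B₁ = (μ₀I/4πd)·2 sin(π/3) = 9.56×10⁻⁵ T.
All 3 sides add in the same direction: B = 3 × 9.56×10⁻⁵ = 2.87×10⁻⁴ T.

B ≈ 287 μT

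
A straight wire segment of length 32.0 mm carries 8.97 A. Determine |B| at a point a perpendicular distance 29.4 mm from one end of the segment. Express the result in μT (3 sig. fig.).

For a finite straight segment, B = (μ₀I/4πd)(sinθ₁ + sinθ₂), where θ₁, θ₂ are the angles from the perpendicular to each end.
The perpendicular foot is at one end, so the two end-offsets along the wire are 0 and L = 0.032 m.
sinθ₁ = 0/√(0²+0.0294²) = 0.0000; sinθ₂ = 0.032/√(0.032²+0.0294²) = 0.7364.
B = (4π×10⁻⁷ × 8.97) / (4π × 0.0294) × (0.0000 + 0.7364) = 2.25×10⁻⁵ T.

B ≈ 22.5 μT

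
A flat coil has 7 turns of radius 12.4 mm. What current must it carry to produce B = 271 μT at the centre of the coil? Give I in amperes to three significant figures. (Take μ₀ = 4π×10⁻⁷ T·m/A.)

For an N-turn coil, B = Nμ₀I/(2R) with R = 0.0124 m, so I = 2RB/(Nμ₀) = 2 × 0.0124 × 2.71×10⁻⁴ / (7 × 4π×10⁻⁷) = 0.764 A.

I ≈ 0.764 A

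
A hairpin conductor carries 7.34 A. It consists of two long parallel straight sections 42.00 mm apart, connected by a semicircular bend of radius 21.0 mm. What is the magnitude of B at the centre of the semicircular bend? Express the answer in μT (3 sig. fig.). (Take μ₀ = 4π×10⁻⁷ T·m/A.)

The semicircular arc contributes B_arc = μ₀I·π/(4πR) = μ₀I/(4R) = 1.10×10⁻⁴ T.
Each semi-infinite lead is at perpendicular distance R = 0.021 m from the centre, with the perpendicular foot at its near end, so it contributes μ₀I/(4πR); both point the same way, together 6.99×10⁻⁵ T.
Arc and leads all point the same direction: B = 1.10×10⁻⁴ + 6.99×10⁻⁵ = 1.80×10⁻⁴ T.

B ≈ 180 μT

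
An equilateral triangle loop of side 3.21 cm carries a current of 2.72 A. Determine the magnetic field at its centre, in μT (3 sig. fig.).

Each side is a finite straight segment at perpendicular distance d = a/(2 tan(π/3)) = 0.009266 m from the centre, with end-angles ±π/3.
One side contributes B₁ = (μ₀I/4πd)·2 sin(π/3) = 5.08×10⁻⁵ T.
All 3 sides add in the same direction: B = 3 × 5.08×10⁻⁵ = 1.53×10⁻⁴ T.

B ≈ 153 μT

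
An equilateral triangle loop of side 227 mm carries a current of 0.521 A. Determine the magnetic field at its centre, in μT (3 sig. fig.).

B ≈ 4.13 μT

Each side is a finite straight segment at perpendicular distance d = a/(2 tan(π/3)) = 0.06553 m from the centre, with end-angles ±π/3.
One side contributes B₁ = (μ₀I/4πd)·2 sin(π/3) = 1.38×10⁻⁶ T.
All 3 sides add in the same direction: B = 3 × 1.38×10⁻⁶ = 4.13×10⁻⁶ T.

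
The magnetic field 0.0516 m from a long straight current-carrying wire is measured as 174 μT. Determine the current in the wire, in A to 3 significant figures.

I ≈ 44.9 A

For a long straight wire B = μ₀I/(2πd), so I = 2πdB/μ₀.
I = 2π × 0.0516 × 1.74×10⁻⁴ / (4π×10⁻⁷) = 44.9 A.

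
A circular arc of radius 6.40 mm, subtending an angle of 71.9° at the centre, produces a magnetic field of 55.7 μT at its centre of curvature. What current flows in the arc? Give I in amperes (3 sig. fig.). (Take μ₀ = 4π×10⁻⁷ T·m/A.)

For a circular arc, B = μ₀Iφ/(4πR) with φ in radians; here φ = 1.255 rad.
So I = 4πRB/(μ₀φ) = 4π × 0.0064 × 5.57×10⁻⁵ / (4π×10⁻⁷ × 1.255) = 2.84 A.

I ≈ 2.84 A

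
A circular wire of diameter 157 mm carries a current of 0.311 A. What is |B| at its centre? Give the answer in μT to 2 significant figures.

B ≈ 2.5 μT

At the centre of a circular loop the Biot–Savart law gives B = μ₀I/(2R) (so R = 0.0785 m).
B = (4π×10⁻⁷ × 0.311) / (2 × 0.0785) = 2.49×10⁻⁶ T.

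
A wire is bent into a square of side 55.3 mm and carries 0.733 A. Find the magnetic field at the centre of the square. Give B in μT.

B ≈ 15.0 μT

Each side is a finite straight segment at perpendicular distance d = a/(2 tan(π/4)) = 0.02765 m from the centre, with end-angles ±π/4.
One side contributes B₁ = (μ₀I/4πd)·2 sin(π/4) = 3.75×10⁻⁶ T.
All 4 sides add in the same direction: B = 4 × 3.75×10⁻⁶ = 1.50×10⁻⁵ T.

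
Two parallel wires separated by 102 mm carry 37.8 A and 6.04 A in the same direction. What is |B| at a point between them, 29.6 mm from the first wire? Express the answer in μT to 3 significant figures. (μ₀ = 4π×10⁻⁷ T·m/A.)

B ≈ 239 μT

Each long wire gives B = μ₀I/(2πd). Distances are d₁ = 0.0296 m and d₂ = 0.0724 m.
B₁ = 2.55×10⁻⁴ T, B₂ = 1.67×10⁻⁵ T.
Between parallel currents the two contributions point in opposite directions, so they subtract. B = |B₁ − B₂| = |2.55×10⁻⁴ − 1.67×10⁻⁵| = 2.39×10⁻⁴ T.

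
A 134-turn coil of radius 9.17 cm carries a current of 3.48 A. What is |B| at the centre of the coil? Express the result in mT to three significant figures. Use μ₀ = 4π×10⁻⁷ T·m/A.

B ≈ 3.20 mT

For an N-turn flat coil, B = Nμ₀I/(2R) with R = 0.0917 m.
B = 134 × 2.38×10⁻⁵ T = 3.20×10⁻³ T.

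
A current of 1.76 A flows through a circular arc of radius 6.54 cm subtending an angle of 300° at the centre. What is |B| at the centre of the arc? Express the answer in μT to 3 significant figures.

B ≈ 14.1 μT

The Biot–Savart field of a circular arc at its centre is B = μ₀Iφ/(4πR), with φ = 5.236 rad.
B = (4π×10⁻⁷ × 1.76 × 5.236) / (4π × 0.0654) = 1.41×10⁻⁵ T.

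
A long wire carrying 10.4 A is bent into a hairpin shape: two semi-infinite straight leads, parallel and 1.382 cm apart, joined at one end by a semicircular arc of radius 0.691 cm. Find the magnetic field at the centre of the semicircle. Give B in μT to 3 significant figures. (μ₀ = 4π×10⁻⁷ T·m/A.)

The semicircular arc contributes B_arc = μ₀I·π/(4πR) = μ₀I/(4R) = 4.73×10⁻⁴ T.
Each semi-infinite lead is at perpendicular distance R = 0.00691 m from the centre, with the perpendicular foot at its near end, so it contributes μ₀I/(4πR); both point the same way, together 3.01×10⁻⁴ T.
Arc and leads all point the same direction: B = 4.73×10⁻⁴ + 3.01×10⁻⁴ = 7.74×10⁻⁴ T.

B ≈ 774 μT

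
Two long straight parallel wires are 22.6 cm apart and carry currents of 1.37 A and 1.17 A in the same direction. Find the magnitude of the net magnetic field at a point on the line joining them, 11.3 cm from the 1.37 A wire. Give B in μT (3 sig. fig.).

Each long wire gives B = μ₀I/(2πd). Distances are d₁ = 0.113 m and d₂ = 0.113 m.
B₁ = 2.42×10⁻⁶ T, B₂ = 2.07×10⁻⁶ T.
Between parallel currents the two contributions point in opposite directions, so they subtract. B = |B₁ − B₂| = |2.42×10⁻⁶ − 2.07×10⁻⁶| = 3.54×10⁻⁷ T.

B ≈ 0.354 μT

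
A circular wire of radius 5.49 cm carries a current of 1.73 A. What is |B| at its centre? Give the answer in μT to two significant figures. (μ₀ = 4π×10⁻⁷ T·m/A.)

At the centre of a circular loop the Biot–Savart law gives B = μ₀I/(2R).
B = (4π×10⁻⁷ × 1.73) / (2 × 0.0549) = 1.98×10⁻⁵ T.

B ≈ 20 μT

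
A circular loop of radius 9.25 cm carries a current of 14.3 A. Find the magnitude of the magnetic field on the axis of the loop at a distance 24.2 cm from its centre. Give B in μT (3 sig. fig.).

On the axis of a circular loop, B = μ₀IR² / [2(R²+z²)^(3/2)].
R² + z² = (0.0925)² + (0.242)² = 0.06712 m², and (R²+z²)^(3/2) = 1.74×10⁻² m³.
B = (4π×10⁻⁷ × 14.3 × 0.008556) / (2 × 1.74×10⁻²) = 4.42×10⁻⁶ T.

B ≈ 4.42 μT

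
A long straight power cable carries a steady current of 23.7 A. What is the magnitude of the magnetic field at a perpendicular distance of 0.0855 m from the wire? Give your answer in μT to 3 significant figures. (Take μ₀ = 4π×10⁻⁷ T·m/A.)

B ≈ 55.4 μT

For an infinitely long straight wire, B = μ₀I/(2πd).
B = (4π×10⁻⁷ × 23.7) / (2π × 0.0855) = 5.54×10⁻⁵ T.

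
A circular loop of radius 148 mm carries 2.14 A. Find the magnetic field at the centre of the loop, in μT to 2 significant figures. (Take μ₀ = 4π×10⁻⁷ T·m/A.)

B ≈ 9.1 μT

At the centre of a circular loop the Biot–Savart law gives B = μ₀I/(2R).
B = (4π×10⁻⁷ × 2.14) / (2 × 0.148) = 9.09×10⁻⁶ T.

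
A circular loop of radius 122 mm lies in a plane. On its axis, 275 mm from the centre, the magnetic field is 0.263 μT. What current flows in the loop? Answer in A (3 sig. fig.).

On the axis of a loop, B = μ₀IR²/[2(R²+z²)^(3/2)], so I = 2B(R²+z²)^(3/2)/(μ₀R²).
R² + z² = 0.01488 + 0.07563 = 0.09051 m²; raised to 3/2 gives 2.72×10⁻² m³.
I = 2 × 2.63×10⁻⁷ × 2.72×10⁻² / (1.26×10⁻⁶ × 0.01488) = 0.766 A.

I ≈ 0.766 A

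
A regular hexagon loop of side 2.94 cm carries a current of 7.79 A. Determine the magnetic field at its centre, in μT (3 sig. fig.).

B ≈ 184 μT

Each side is a finite straight segment at perpendicular distance d = a/(2 tan(π/6)) = 0.02546 m from the centre, with end-angles ±π/6.
One side contributes B₁ = (μ₀I/4πd)·2 sin(π/6) = 3.06×10⁻⁵ T.
All 6 sides add in the same direction: B = 6 × 3.06×10⁻⁵ = 1.84×10⁻⁴ T.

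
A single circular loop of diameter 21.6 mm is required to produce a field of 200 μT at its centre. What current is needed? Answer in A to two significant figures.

I ≈ 3.4 A

At the centre of a circular loop B = μ₀I/(2R), so I = 2RB/μ₀.
With R = 0.0108 m, I = 2 × 0.0108 × 2.00×10⁻⁴ / (4π×10⁻⁷) = 3.44 A.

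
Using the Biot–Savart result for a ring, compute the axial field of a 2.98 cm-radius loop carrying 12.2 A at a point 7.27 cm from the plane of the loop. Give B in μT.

On the axis of a circular loop, B = μ₀IR² / [2(R²+z²)^(3/2)].
R² + z² = (0.0298)² + (0.0727)² = 0.006173 m², and (R²+z²)^(3/2) = 4.85×10⁻⁴ m³.
B = (4π×10⁻⁷ × 12.2 × 0.000888) / (2 × 4.85×10⁻⁴) = 1.40×10⁻⁵ T.

B ≈ 14.0 μT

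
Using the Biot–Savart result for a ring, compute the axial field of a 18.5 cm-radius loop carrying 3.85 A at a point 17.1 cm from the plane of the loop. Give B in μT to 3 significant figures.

On the axis of a circular loop, B = μ₀IR² / [2(R²+z²)^(3/2)].
R² + z² = (0.185)² + (0.171)² = 0.06347 m², and (R²+z²)^(3/2) = 1.60×10⁻² m³.
B = (4π×10⁻⁷ × 3.85 × 0.03422) / (2 × 1.60×10⁻²) = 5.18×10⁻⁶ T.

B ≈ 5.18 μT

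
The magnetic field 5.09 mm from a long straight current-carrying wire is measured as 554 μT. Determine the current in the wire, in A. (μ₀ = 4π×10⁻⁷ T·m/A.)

For a long straight wire B = μ₀I/(2πd), so I = 2πdB/μ₀.
I = 2π × 0.00509 × 5.54×10⁻⁴ / (4π×10⁻⁷) = 14.1 A.

I ≈ 14.1 A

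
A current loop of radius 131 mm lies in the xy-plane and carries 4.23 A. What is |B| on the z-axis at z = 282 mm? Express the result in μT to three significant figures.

B ≈ 1.52 μT

On the axis of a circular loop, B = μ₀IR² / [2(R²+z²)^(3/2)].
R² + z² = (0.131)² + (0.282)² = 0.09669 m², and (R²+z²)^(3/2) = 3.01×10⁻² m³.
B = (4π×10⁻⁷ × 4.23 × 0.01716) / (2 × 3.01×10⁻²) = 1.52×10⁻⁶ T.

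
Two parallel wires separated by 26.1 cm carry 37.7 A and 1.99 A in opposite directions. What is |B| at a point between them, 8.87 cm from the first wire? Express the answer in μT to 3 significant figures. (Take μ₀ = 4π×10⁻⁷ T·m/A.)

Each long wire gives B = μ₀I/(2πd). Distances are d₁ = 0.0887 m and d₂ = 0.1723 m.
B₁ = 8.50×10⁻⁵ T, B₂ = 2.31×10⁻⁶ T.
Between antiparallel currents both contributions point the same way, so they add. B = B₁ + B₂ = 8.50×10⁻⁵ + 2.31×10⁻⁶ = 8.73×10⁻⁵ T.

B ≈ 87.3 μT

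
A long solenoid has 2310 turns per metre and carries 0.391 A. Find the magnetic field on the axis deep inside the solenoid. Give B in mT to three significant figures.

B ≈ 1.14 mT

Inside a long solenoid, B = μ₀nI with n = 2310 turns/m.
B = 4π×10⁻⁷ × 2310 × 0.391 = 1.14×10⁻³ T.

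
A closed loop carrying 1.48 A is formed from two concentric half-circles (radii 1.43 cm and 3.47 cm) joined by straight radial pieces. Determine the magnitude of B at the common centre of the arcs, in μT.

B ≈ 19.1 μT

The radial connectors point toward the centre, so dl × r̂ = 0 and they contribute nothing.
Each semicircle gives μ₀I/(4R): inner arc 3.25×10⁻⁵ T, outer arc 1.34×10⁻⁵ T.
The two arcs carry current in opposite angular senses, so their fields oppose: B = |3.25×10⁻⁵ − 1.34×10⁻⁵| = 1.91×10⁻⁵ T.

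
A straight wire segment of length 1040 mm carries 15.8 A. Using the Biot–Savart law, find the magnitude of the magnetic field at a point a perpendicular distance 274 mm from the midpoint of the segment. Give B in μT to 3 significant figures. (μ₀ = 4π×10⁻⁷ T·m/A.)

B ≈ 10.2 μT

For a finite straight segment, B = (μ₀I/4πd)(sinθ₁ + sinθ₂), where θ₁, θ₂ are the angles from the perpendicular to each end.
The perpendicular from the point meets the wire at its midpoint, so each end is L/2 = 0.52 m away along the wire.
sinθ₁ = 0.52/√(0.52²+0.274²) = 0.8847; sinθ₂ = 0.52/√(0.52²+0.274²) = 0.8847.
B = (4π×10⁻⁷ × 15.8) / (4π × 0.274) × (0.8847 + 0.8847) = 1.02×10⁻⁵ T.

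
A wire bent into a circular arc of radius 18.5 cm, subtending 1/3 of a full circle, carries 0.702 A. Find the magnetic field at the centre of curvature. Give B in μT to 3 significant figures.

B ≈ 0.795 μT

The Biot–Savart field of a circular arc at its centre is B = μ₀Iφ/(4πR), with φ = 2.094 rad.
B = (4π×10⁻⁷ × 0.702 × 2.094) / (4π × 0.185) = 7.95×10⁻⁷ T.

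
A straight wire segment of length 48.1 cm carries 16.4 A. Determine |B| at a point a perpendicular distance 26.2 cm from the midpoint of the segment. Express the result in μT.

B ≈ 8.47 μT

For a finite straight segment, B = (μ₀I/4πd)(sinθ₁ + sinθ₂), where θ₁, θ₂ are the angles from the perpendicular to each end.
The perpendicular from the point meets the wire at its midpoint, so each end is L/2 = 0.2405 m away along the wire.
sinθ₁ = 0.2405/√(0.2405²+0.262²) = 0.6762; sinθ₂ = 0.2405/√(0.2405²+0.262²) = 0.6762.
B = (4π×10⁻⁷ × 16.4) / (4π × 0.262) × (0.6762 + 0.6762) = 8.47×10⁻⁶ T.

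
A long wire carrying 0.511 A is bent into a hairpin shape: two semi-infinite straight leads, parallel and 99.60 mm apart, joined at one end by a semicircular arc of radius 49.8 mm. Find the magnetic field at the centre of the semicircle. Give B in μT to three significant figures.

B ≈ 5.28 μT

The semicircular arc contributes B_arc = μ₀I·π/(4πR) = μ₀I/(4R) = 3.22×10⁻⁶ T.
Each semi-infinite lead is at perpendicular distance R = 0.0498 m from the centre, with the perpendicular foot at its near end, so it contributes μ₀I/(4πR); both point the same way, together 2.05×10⁻⁶ T.
Arc and leads all point the same direction: B = 3.22×10⁻⁶ + 2.05×10⁻⁶ = 5.28×10⁻⁶ T.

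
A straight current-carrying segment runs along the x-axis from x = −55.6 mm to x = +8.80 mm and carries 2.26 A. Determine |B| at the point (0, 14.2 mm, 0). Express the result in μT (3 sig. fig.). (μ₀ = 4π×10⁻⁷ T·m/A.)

For a finite straight segment, B = (μ₀I/4πd)(sinθ₁ + sinθ₂), where θ₁, θ₂ are the angles from the perpendicular to each end.
The perpendicular distance is d = 0.0142 m; the end-offsets along the wire are a = 0.0556 m and b = 0.0088 m.
sinθ₁ = 0.0556/√(0.0556²+0.0142²) = 0.9689; sinθ₂ = 0.0088/√(0.0088²+0.0142²) = 0.5268.
B = (4π×10⁻⁷ × 2.26) / (4π × 0.0142) × (0.9689 + 0.5268) = 2.38×10⁻⁵ T.

B ≈ 23.8 μT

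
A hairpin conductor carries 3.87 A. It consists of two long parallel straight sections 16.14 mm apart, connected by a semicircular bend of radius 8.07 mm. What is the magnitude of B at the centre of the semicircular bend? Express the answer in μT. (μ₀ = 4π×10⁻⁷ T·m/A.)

The semicircular arc contributes B_arc = μ₀I·π/(4πR) = μ₀I/(4R) = 1.51×10⁻⁴ T.
Each semi-infinite lead is at perpendicular distance R = 0.00807 m from the centre, with the perpendicular foot at its near end, so it contributes μ₀I/(4πR); both point the same way, together 9.59×10⁻⁵ T.
Arc and leads all point the same direction: B = 1.51×10⁻⁴ + 9.59×10⁻⁵ = 2.47×10⁻⁴ T.

B ≈ 247 μT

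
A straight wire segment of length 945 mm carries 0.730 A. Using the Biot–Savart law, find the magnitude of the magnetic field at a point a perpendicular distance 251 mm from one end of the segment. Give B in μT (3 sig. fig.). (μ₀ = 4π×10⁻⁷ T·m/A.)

B ≈ 0.281 μT

For a finite straight segment, B = (μ₀I/4πd)(sinθ₁ + sinθ₂), where θ₁, θ₂ are the angles from the perpendicular to each end.
The perpendicular foot is at one end, so the two end-offsets along the wire are 0 and L = 0.945 m.
sinθ₁ = 0/√(0²+0.251²) = 0.0000; sinθ₂ = 0.945/√(0.945²+0.251²) = 0.9665.
B = (4π×10⁻⁷ × 0.730) / (4π × 0.251) × (0.0000 + 0.9665) = 2.81×10⁻⁷ T.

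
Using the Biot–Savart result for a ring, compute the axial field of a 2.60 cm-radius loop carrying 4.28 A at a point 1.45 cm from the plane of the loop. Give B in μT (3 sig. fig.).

On the axis of a circular loop, B = μ₀IR² / [2(R²+z²)^(3/2)].
R² + z² = (0.026)² + (0.0145)² = 0.0008863 m², and (R²+z²)^(3/2) = 2.64×10⁻⁵ m³.
B = (4π×10⁻⁷ × 4.28 × 0.000676) / (2 × 2.64×10⁻⁵) = 6.89×10⁻⁵ T.

B ≈ 68.9 μT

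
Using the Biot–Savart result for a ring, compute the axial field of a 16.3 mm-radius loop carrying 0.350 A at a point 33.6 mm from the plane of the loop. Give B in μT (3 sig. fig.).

On the axis of a circular loop, B = μ₀IR² / [2(R²+z²)^(3/2)].
R² + z² = (0.0163)² + (0.0336)² = 0.001395 m², and (R²+z²)^(3/2) = 5.21×10⁻⁵ m³.
B = (4π×10⁻⁷ × 0.350 × 0.0002657) / (2 × 5.21×10⁻⁵) = 1.12×10⁻⁶ T.

B ≈ 1.12 μT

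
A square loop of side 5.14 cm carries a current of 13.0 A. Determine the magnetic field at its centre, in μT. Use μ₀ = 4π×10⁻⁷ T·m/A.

Each side is a finite straight segment at perpendicular distance d = a/(2 tan(π/4)) = 0.0257 m from the centre, with end-angles ±π/4.
One side contributes B₁ = (μ₀I/4πd)·2 sin(π/4) = 7.15×10⁻⁵ T.
All 4 sides add in the same direction: B = 4 × 7.15×10⁻⁵ = 2.86×10⁻⁴ T.

B ≈ 286 μT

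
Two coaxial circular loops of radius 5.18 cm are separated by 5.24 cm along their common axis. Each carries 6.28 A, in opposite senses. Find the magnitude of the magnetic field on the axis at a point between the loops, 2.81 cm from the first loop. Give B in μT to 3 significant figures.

Each loop contributes B = μ₀IR²/[2(R²+z²)^(3/2)] on the axis, with z measured from that loop.
Loop 1 (z = 0.0281 m): B₁ = 5.17×10⁻⁵ T. Loop 2 (z = 0.0243 m): B₂ = 5.65×10⁻⁵ T.
The fields oppose: B = |B₁ − B₂| = 4.79×10⁻⁶ T.

B ≈ 4.79 μT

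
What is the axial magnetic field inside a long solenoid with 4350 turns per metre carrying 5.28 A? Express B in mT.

B ≈ 28.9 mT

Inside a long solenoid, B = μ₀nI with n = 4350 turns/m.
B = 4π×10⁻⁷ × 4350 × 5.28 = 2.89×10⁻² T.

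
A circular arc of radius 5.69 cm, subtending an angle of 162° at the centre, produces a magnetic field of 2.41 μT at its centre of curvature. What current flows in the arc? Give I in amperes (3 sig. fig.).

I ≈ 0.485 A

For a circular arc, B = μ₀Iφ/(4πR) with φ in radians; here φ = 2.827 rad.
So I = 4πRB/(μ₀φ) = 4π × 0.0569 × 2.41×10⁻⁶ / (4π×10⁻⁷ × 2.827) = 0.485 A.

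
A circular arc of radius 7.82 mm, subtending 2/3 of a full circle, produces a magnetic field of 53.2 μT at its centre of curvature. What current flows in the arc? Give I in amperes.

I ≈ 0.993 A

For a circular arc, B = μ₀Iφ/(4πR) with φ in radians; here φ = 4.189 rad.
So I = 4πRB/(μ₀φ) = 4π × 0.00782 × 5.32×10⁻⁵ / (4π×10⁻⁷ × 4.189) = 0.993 A.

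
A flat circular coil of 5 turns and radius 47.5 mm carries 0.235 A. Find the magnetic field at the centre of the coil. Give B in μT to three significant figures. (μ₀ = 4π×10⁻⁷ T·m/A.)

B ≈ 15.5 μT

For an N-turn flat coil, B = Nμ₀I/(2R) with R = 0.0475 m.
B = 5 × 3.11×10⁻⁶ T = 1.55×10⁻⁵ T.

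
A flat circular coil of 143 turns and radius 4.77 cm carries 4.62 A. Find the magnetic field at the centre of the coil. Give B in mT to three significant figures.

B ≈ 8.70 mT

For an N-turn flat coil, B = Nμ₀I/(2R) with R = 0.0477 m.
B = 143 × 6.09×10⁻⁵ T = 8.70×10⁻³ T.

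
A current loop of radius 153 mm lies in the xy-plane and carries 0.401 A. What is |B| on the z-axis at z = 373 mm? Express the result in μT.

On the axis of a circular loop, B = μ₀IR² / [2(R²+z²)^(3/2)].
R² + z² = (0.153)² + (0.373)² = 0.1625 m², and (R²+z²)^(3/2) = 6.55×10⁻² m³.
B = (4π×10⁻⁷ × 0.401 × 0.02341) / (2 × 6.55×10⁻²) = 9.00×10⁻⁸ T.

B ≈ 0.0900 μT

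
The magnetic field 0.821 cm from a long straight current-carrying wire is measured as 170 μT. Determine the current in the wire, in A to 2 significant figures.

I ≈ 7.0 A

For a long straight wire B = μ₀I/(2πd), so I = 2πdB/μ₀.
I = 2π × 0.00821 × 1.70×10⁻⁴ / (4π×10⁻⁷) = 6.98 A.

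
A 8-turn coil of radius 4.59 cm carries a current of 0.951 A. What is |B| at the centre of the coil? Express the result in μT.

B ≈ 104 μT

For an N-turn flat coil, B = Nμ₀I/(2R) with R = 0.0459 m.
B = 8 × 1.30×10⁻⁵ T = 1.04×10⁻⁴ T.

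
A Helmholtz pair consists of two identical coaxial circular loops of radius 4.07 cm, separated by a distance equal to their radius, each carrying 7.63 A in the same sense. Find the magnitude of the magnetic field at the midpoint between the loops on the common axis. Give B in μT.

Each loop contributes B = μ₀IR²/[2(R²+z²)^(3/2)] on the axis, with z measured from that loop.
Loop 1 (z = 0.02035 m): B₁ = 8.43×10⁻⁵ T. Loop 2 (z = 0.02035 m): B₂ = 8.43×10⁻⁵ T.
The fields add: B = B₁ + B₂ = 1.69×10⁻⁴ T.

B ≈ 169 μT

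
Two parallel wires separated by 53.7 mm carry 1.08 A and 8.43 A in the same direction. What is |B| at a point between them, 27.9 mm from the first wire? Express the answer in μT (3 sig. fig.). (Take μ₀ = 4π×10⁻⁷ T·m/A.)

Each long wire gives B = μ₀I/(2πd). Distances are d₁ = 0.0279 m and d₂ = 0.0258 m.
B₁ = 7.74×10⁻⁶ T, B₂ = 6.53×10⁻⁵ T.
Between parallel currents the two contributions point in opposite directions, so they subtract. B = |B₁ − B₂| = |7.74×10⁻⁶ − 6.53×10⁻⁵| = 5.76×10⁻⁵ T.

B ≈ 57.6 μT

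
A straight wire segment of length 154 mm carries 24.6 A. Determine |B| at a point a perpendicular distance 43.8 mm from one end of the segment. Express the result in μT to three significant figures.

B ≈ 54.0 μT

For a finite straight segment, B = (μ₀I/4πd)(sinθ₁ + sinθ₂), where θ₁, θ₂ are the angles from the perpendicular to each end.
The perpendicular foot is at one end, so the two end-offsets along the wire are 0 and L = 0.154 m.
sinθ₁ = 0/√(0²+0.0438²) = 0.0000; sinθ₂ = 0.154/√(0.154²+0.0438²) = 0.9619.
B = (4π×10⁻⁷ × 24.6) / (4π × 0.0438) × (0.0000 + 0.9619) = 5.40×10⁻⁵ T.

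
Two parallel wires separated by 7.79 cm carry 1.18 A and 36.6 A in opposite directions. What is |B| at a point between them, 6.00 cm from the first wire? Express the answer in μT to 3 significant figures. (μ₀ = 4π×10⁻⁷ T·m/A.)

Each long wire gives B = μ₀I/(2πd). Distances are d₁ = 0.06 m and d₂ = 0.0179 m.
B₁ = 3.93×10⁻⁶ T, B₂ = 4.09×10⁻⁴ T.
Between antiparallel currents both contributions point the same way, so they add. B = B₁ + B₂ = 3.93×10⁻⁶ + 4.09×10⁻⁴ = 4.13×10⁻⁴ T.

B ≈ 413 μT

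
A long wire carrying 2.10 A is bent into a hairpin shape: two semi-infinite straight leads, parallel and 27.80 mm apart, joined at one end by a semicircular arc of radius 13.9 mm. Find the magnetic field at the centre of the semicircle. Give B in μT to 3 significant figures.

The semicircular arc contributes B_arc = μ₀I·π/(4πR) = μ₀I/(4R) = 4.75×10⁻⁵ T.
Each semi-infinite lead is at perpendicular distance R = 0.0139 m from the centre, with the perpendicular foot at its near end, so it contributes μ₀I/(4πR); both point the same way, together 3.02×10⁻⁵ T.
Arc and leads all point the same direction: B = 4.75×10⁻⁵ + 3.02×10⁻⁵ = 7.77×10⁻⁵ T.

B ≈ 77.7 μT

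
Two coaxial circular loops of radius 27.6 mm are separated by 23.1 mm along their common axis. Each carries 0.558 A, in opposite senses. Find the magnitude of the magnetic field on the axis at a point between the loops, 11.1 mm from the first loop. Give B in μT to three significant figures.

B ≈ 0.347 μT

Each loop contributes B = μ₀IR²/[2(R²+z²)^(3/2)] on the axis, with z measured from that loop.
Loop 1 (z = 0.0111 m): B₁ = 1.01×10⁻⁵ T. Loop 2 (z = 0.012 m): B₂ = 9.80×10⁻⁶ T.
The fields oppose: B = |B₁ − B₂| = 3.47×10⁻⁷ T.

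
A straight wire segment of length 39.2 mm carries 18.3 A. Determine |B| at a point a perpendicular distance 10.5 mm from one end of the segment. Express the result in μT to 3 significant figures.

For a finite straight segment, B = (μ₀I/4πd)(sinθ₁ + sinθ₂), where θ₁, θ₂ are the angles from the perpendicular to each end.
The perpendicular foot is at one end, so the two end-offsets along the wire are 0 and L = 0.0392 m.
sinθ₁ = 0/√(0²+0.0105²) = 0.0000; sinθ₂ = 0.0392/√(0.0392²+0.0105²) = 0.9659.
B = (4π×10⁻⁷ × 18.3) / (4π × 0.0105) × (0.0000 + 0.9659) = 1.68×10⁻⁴ T.

B ≈ 168 μT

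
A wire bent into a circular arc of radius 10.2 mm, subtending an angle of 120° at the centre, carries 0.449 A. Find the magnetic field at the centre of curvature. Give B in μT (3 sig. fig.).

The Biot–Savart field of a circular arc at its centre is B = μ₀Iφ/(4πR), with φ = 2.094 rad.
B = (4π×10⁻⁷ × 0.449 × 2.094) / (4π × 0.0102) = 9.22×10⁻⁶ T.

B ≈ 9.22 μT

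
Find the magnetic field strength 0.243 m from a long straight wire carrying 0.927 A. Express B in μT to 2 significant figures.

B ≈ 0.76 μT

For an infinitely long straight wire, B = μ₀I/(2πd).
B = (4π×10⁻⁷ × 0.927) / (2π × 0.243) = 7.63×10⁻⁷ T.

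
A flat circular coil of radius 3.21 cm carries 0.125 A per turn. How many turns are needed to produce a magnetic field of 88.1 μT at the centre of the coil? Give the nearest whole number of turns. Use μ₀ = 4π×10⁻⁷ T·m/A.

N = 36

For an N-turn coil, B = Nμ₀I/(2R). A single turn gives B₁ = 2.45×10⁻⁶ T with R = 0.0321 m.
N = B/B₁ = 8.81×10⁻⁵ / 2.45×10⁻⁶ = 36.01.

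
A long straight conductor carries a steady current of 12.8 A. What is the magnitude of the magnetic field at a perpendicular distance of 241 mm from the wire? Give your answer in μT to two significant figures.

B ≈ 11 μT

For an infinitely long straight wire, B = μ₀I/(2πd).
B = (4π×10⁻⁷ × 12.8) / (2π × 0.241) = 1.06×10⁻⁵ T.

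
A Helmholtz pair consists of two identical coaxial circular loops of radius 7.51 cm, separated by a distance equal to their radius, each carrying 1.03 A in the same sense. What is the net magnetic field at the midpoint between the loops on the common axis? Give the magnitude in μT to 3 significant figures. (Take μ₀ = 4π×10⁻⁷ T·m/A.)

B ≈ 12.3 μT

Each loop contributes B = μ₀IR²/[2(R²+z²)^(3/2)] on the axis, with z measured from that loop.
Loop 1 (z = 0.03755 m): B₁ = 6.17×10⁻⁶ T. Loop 2 (z = 0.03755 m): B₂ = 6.17×10⁻⁶ T.
The fields add: B = B₁ + B₂ = 1.23×10⁻⁵ T.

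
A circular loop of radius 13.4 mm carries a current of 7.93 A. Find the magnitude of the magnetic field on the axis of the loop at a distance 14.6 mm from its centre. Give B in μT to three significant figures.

On the axis of a circular loop, B = μ₀IR² / [2(R²+z²)^(3/2)].
R² + z² = (0.0134)² + (0.0146)² = 0.0003927 m², and (R²+z²)^(3/2) = 7.78×10⁻⁶ m³.
B = (4π×10⁻⁷ × 7.93 × 0.0001796) / (2 × 7.78×10⁻⁶) = 1.15×10⁻⁴ T.

B ≈ 115 μT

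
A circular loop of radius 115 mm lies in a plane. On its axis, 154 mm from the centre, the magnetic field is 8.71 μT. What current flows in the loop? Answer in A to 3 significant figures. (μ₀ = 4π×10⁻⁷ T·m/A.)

I ≈ 7.44 A

On the axis of a loop, B = μ₀IR²/[2(R²+z²)^(3/2)], so I = 2B(R²+z²)^(3/2)/(μ₀R²).
R² + z² = 0.01323 + 0.02372 = 0.03694 m²; raised to 3/2 gives 7.10×10⁻³ m³.
I = 2 × 8.71×10⁻⁶ × 7.10×10⁻³ / (1.26×10⁻⁶ × 0.01323) = 7.44 A.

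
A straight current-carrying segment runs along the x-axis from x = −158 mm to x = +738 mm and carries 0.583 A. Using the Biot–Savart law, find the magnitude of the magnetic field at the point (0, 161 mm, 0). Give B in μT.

For a finite straight segment, B = (μ₀I/4πd)(sinθ₁ + sinθ₂), where θ₁, θ₂ are the angles from the perpendicular to each end.
The perpendicular distance is d = 0.161 m; the end-offsets along the wire are a = 0.158 m and b = 0.738 m.
sinθ₁ = 0.158/√(0.158²+0.161²) = 0.7004; sinθ₂ = 0.738/√(0.738²+0.161²) = 0.9770.
B = (4π×10⁻⁷ × 0.583) / (4π × 0.161) × (0.7004 + 0.9770) = 6.07×10⁻⁷ T.

B ≈ 0.607 μT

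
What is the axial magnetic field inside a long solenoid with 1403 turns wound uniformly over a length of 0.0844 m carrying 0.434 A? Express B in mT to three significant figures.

Inside a long solenoid, B = μ₀nI with n = 1.662×10⁴ turns/m.
B = 4π×10⁻⁷ × 1.662×10⁴ × 0.434 = 9.07×10⁻³ T.

B ≈ 9.07 mT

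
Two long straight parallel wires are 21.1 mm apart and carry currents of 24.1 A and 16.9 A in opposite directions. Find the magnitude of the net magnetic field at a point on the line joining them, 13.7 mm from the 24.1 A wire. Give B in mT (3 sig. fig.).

B ≈ 0.809 mT

Each long wire gives B = μ₀I/(2πd). Distances are d₁ = 0.0137 m and d₂ = 0.0074 m.
B₁ = 3.52×10⁻⁴ T, B₂ = 4.57×10⁻⁴ T.
Between antiparallel currents both contributions point the same way, so they add. B = B₁ + B₂ = 3.52×10⁻⁴ + 4.57×10⁻⁴ = 8.09×10⁻⁴ T.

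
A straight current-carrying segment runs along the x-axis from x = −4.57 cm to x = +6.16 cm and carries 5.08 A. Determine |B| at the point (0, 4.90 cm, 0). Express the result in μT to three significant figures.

For a finite straight segment, B = (μ₀I/4πd)(sinθ₁ + sinθ₂), where θ₁, θ₂ are the angles from the perpendicular to each end.
The perpendicular distance is d = 0.049 m; the end-offsets along the wire are a = 0.0457 m and b = 0.0616 m.
sinθ₁ = 0.0457/√(0.0457²+0.049²) = 0.6821; sinθ₂ = 0.0616/√(0.0616²+0.049²) = 0.7826.
B = (4π×10⁻⁷ × 5.08) / (4π × 0.049) × (0.6821 + 0.7826) = 1.52×10⁻⁵ T.

B ≈ 15.2 μT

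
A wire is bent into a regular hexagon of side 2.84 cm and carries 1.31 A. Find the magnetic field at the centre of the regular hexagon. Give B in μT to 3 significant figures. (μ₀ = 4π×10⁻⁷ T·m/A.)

B ≈ 32.0 μT

Each side is a finite straight segment at perpendicular distance d = a/(2 tan(π/6)) = 0.0246 m from the centre, with end-angles ±π/6.
One side contributes B₁ = (μ₀I/4πd)·2 sin(π/6) = 5.33×10⁻⁶ T.
All 6 sides add in the same direction: B = 6 × 5.33×10⁻⁶ = 3.20×10⁻⁵ T.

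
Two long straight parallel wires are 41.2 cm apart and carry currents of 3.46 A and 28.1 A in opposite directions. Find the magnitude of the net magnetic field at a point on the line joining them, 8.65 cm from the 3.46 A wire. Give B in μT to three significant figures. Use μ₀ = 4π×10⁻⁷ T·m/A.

Each long wire gives B = μ₀I/(2πd). Distances are d₁ = 0.0865 m and d₂ = 0.3255 m.
B₁ = 8.00×10⁻⁶ T, B₂ = 1.73×10⁻⁵ T.
Between antiparallel currents both contributions point the same way, so they add. B = B₁ + B₂ = 8.00×10⁻⁶ + 1.73×10⁻⁵ = 2.53×10⁻⁵ T.

B ≈ 25.3 μT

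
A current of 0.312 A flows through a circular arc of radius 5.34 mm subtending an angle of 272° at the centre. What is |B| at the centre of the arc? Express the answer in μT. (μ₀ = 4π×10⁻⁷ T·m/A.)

B ≈ 27.7 μT

The Biot–Savart field of a circular arc at its centre is B = μ₀Iφ/(4πR), with φ = 4.747 rad.
B = (4π×10⁻⁷ × 0.312 × 4.747) / (4π × 0.00534) = 2.77×10⁻⁵ T.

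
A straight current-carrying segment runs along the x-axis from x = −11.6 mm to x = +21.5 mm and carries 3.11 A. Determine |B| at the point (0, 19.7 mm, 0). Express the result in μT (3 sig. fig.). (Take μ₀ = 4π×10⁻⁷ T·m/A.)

For a finite straight segment, B = (μ₀I/4πd)(sinθ₁ + sinθ₂), where θ₁, θ₂ are the angles from the perpendicular to each end.
The perpendicular distance is d = 0.0197 m; the end-offsets along the wire are a = 0.0116 m and b = 0.0215 m.
sinθ₁ = 0.0116/√(0.0116²+0.0197²) = 0.5074; sinθ₂ = 0.0215/√(0.0215²+0.0197²) = 0.7373.
B = (4π×10⁻⁷ × 3.11) / (4π × 0.0197) × (0.5074 + 0.7373) = 1.96×10⁻⁵ T.

B ≈ 19.6 μT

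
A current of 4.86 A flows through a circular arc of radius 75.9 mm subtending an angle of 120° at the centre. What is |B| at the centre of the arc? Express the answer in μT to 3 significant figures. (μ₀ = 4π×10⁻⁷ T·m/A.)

The Biot–Savart field of a circular arc at its centre is B = μ₀Iφ/(4πR), with φ = 2.094 rad.
B = (4π×10⁻⁷ × 4.86 × 2.094) / (4π × 0.0759) = 1.34×10⁻⁵ T.

B ≈ 13.4 μT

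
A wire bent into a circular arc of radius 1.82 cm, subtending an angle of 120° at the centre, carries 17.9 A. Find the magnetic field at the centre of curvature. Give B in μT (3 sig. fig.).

The Biot–Savart field of a circular arc at its centre is B = μ₀Iφ/(4πR), with φ = 2.094 rad.
B = (4π×10⁻⁷ × 17.9 × 2.094) / (4π × 0.0182) = 2.06×10⁻⁴ T.

B ≈ 206 μT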